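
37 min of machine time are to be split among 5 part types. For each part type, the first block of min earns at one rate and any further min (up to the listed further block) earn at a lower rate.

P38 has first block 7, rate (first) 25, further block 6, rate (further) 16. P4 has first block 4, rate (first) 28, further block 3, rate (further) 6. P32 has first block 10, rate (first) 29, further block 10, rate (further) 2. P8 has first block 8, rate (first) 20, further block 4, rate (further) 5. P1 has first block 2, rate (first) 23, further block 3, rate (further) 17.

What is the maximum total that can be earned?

Order all 10 blocks by rate: P32/tier1 29 > P4/tier1 28 > P38/tier1 25 > P1/tier1 23 > P8/tier1 20 > P1/tier2 17 > P38/tier2 16 > P4/tier2 6 > P8/tier2 5 > P32/tier2 2.
P32 tier1 at 29: fill all 10 → 27 left.
Fill P4 tier1 block (4 at 28) → 23 left.
Fill P38 tier1 block (7 at 25) → 16 left.
Fill P1 tier1 block (2 at 23) → 14 left.
Fill P8 tier1 block (8 at 20) → 6 left.
P1/tier2 (17): +3 → 3 left.
P38/tier2: +3 of 6 at 16; pool empty.
Total = 29×10 + 28×4 + 25×7 + 23×2 + 20×8 + 17×3 + 16×3 = 882.

882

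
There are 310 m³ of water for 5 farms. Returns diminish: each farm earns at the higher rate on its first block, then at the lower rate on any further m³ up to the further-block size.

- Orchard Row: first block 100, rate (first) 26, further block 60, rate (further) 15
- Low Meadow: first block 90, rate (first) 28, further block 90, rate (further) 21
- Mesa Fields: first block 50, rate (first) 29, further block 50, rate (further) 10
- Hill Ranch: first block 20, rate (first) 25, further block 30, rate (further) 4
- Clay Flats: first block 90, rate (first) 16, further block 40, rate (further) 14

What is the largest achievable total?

8120

Order all 10 blocks by rate: Mesa Fields/first 29 > Low Meadow/first 28 > Orchard Row/first 26 > Hill Ranch/first 25 > Low Meadow/second 21 > Clay Flats/first 16 > Orchard Row/second 15 > Clay Flats/second 14 > Mesa Fields/second 10 > Hill Ranch/second 4.
Mesa Fields first at 29: fill all 50 ; 260 left.
Low Meadow first at 28: fill all 90 ; 170 left.
Fill Orchard Row first block (100 at 26) ; 70 left.
Hill Ranch first at 25: fill all 20 ; 50 left.
Low Meadow/second: +50 of 90 at 21; pool empty.
Total = 29×50 + 28×90 + 26×100 + 25×20 + 21×50 = 8120.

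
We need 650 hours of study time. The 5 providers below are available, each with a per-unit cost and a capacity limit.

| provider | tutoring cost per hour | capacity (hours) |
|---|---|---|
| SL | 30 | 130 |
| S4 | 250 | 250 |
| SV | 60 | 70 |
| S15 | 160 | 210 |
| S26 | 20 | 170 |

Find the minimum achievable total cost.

62600

Use providers in increasing cost order.
S26 at 20: take all 170 hours — 480 still needed.
SL at 30: take all 130 hours — 350 still needed.
SV at 60: take all 70 hours — 280 still needed.
S15 (160): use full 210 — 70 hours to go.
Take 70 from S4 at 250 to finish.
Cost = 170×20 + 130×30 + 70×60 + 210×160 + 70×250 = 62600.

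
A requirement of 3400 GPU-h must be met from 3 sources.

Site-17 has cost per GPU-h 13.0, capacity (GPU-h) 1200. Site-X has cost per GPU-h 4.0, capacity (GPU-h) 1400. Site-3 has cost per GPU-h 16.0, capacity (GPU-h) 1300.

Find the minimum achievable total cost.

34000

Use sources in increasing cost order.
Take 1400 from Site-X at 4.0 — need 2000 more.
Site-17 (13.0): use full 1200 — 800 GPU-h to go.
Take 800 from Site-3 at 16.0 to finish.
Cost = 1400×4.0 + 1200×13.0 + 800×16.0 = 34000.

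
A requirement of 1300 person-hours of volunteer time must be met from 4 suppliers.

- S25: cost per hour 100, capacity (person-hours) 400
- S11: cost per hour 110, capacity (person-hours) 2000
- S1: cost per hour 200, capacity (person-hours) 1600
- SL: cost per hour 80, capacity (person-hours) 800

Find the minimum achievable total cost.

Use suppliers in increasing cost order.
Take 800 from SL at 80 — need 500 more.
Take 400 from S25 at 100 — need 100 more.
S11 at 110: take 100 of its 2000 — requirement met.
S1: unused.
Cost = 800×80 + 400×100 + 100×110 = 115000.

115000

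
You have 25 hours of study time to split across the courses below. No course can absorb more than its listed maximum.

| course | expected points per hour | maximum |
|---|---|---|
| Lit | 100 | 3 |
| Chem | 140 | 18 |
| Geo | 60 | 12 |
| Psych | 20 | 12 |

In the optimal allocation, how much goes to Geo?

4

Order the courses by expected points per hour: Chem 140 > Lit 100 > Geo 60 > Psych 20.
Give Chem 18 to hit its cap of 18 — 7 left.
Lit: +3 to 3 (cap) — 4 left.
Geo: +4 (room for 12) → 4. Pool exhausted.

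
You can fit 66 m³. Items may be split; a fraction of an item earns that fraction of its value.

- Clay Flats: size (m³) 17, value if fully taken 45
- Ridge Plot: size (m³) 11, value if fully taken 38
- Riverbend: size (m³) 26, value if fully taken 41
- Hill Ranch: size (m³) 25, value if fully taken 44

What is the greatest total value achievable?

147.5

Best value per unit of size first: Ridge Plot 38/11≈3.45, Clay Flats 45/17≈2.65, Hill Ranch 44/25≈1.76, Riverbend 41/26≈1.58.
Ridge Plot: take in full, 11 m³ for value 38 → 55 left.
Take all of Clay Flats (17 m³, value 45) → 38 m³ left.
Take all of Hill Ranch (25 m³, value 44) → 13 m³ left.
13 m³ left: a 13/26 share of Riverbend gives 41×13/26 = 20.5.
Total value = 147.5.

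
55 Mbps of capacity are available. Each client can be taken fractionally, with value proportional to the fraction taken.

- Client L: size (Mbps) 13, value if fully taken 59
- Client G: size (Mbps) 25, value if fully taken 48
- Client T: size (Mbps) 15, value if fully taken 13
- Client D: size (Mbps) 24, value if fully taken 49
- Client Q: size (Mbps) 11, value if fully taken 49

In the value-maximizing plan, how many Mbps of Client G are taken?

7

Best value per unit of size first: Client L 59/13≈4.54, Client Q 49/11≈4.45, Client D 49/24≈2.04, Client G 48/25≈1.92, Client T 13/15≈0.867.
Client L: take in full, 13 Mbps for value 59 → 42 left.
Client Q: take in full, 11 Mbps for value 49 → 31 left.
Take all of Client D (24 Mbps, value 49) → 7 Mbps left.
Only 7 Mbps remain; take 7/25 of Client G for value 48×7/25 = 13.44.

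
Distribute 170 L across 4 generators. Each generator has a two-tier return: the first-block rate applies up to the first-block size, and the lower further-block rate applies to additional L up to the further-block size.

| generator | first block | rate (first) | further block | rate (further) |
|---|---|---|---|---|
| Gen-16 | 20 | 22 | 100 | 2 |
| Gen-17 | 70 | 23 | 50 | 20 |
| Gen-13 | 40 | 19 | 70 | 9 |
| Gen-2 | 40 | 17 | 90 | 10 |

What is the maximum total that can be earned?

3620

Rank every tier by rate: Gen-17/T1 23 > Gen-16/T1 22 > Gen-17/T2 20 > Gen-13/T1 19 > Gen-2/T1 17 > Gen-2/T2 10 > Gen-13/T2 9 > Gen-16/T2 2.
Gen-17 T1 at 23: fill all 70 → 100 left.
Fill Gen-16 T1 block (20 at 22) → 80 left.
Fill Gen-17 T2 block (50 at 20) → 30 left.
30 remain; put them into Gen-13 T1 at 19.
Total = 23×70 + 22×20 + 20×50 + 19×30 = 3620.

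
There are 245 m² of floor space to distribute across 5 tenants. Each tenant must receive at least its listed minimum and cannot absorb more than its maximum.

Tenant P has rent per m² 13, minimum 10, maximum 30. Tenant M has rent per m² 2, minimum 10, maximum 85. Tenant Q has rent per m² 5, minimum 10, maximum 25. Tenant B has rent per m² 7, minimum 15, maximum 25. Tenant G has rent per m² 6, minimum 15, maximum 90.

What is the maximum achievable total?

Meeting every minimum uses 10+10+10+15+15 = 60 m², leaving 185.
Highest rent per m² first: Tenant P 13 > Tenant B 7 > Tenant G 6 > Tenant Q 5 > Tenant M 2.
Give Tenant P 20 more to hit its cap of 30 ; 165 left.
Tenant B takes 10 more to reach its cap of 25 ; 155 left.
Tenant G takes 75 more to reach its cap of 90 ; 80 left.
Give Tenant Q 15 more to hit its cap of 25 ; 65 left.
Tenant M: +65 (room for 75) → 75. Pool exhausted.
Total = 13×30 + 2×75 + 5×25 + 7×25 + 6×90 = 1380.

1380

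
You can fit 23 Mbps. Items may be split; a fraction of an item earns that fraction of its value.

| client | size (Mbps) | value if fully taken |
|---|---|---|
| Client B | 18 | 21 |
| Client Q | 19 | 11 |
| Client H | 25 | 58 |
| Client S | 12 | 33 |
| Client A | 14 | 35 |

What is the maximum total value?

Best value per unit of size first: Client S 33/12≈2.75, Client A 35/14≈2.5, Client H 58/25≈2.32, Client B 21/18≈1.17, Client Q 11/19≈0.579.
All 12 Mbps of Client S fit (value 33) → 11 remain.
Fill the last 11 Mbps with part of Client A: 11/14 of it earns 27.5.
Total value = 60.5.

60.5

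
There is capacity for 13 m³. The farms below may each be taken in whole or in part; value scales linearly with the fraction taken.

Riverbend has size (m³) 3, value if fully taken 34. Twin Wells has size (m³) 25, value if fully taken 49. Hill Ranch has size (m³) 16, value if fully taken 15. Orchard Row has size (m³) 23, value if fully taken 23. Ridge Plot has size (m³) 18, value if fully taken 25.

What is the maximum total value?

53.6

Rank by value-to-size ratio: Riverbend 34/3≈11.3, Twin Wells 49/25≈1.96, Ridge Plot 25/18≈1.39, Orchard Row 23/23≈1, Hill Ranch 15/16≈0.938.
All 3 m³ of Riverbend fit (value 34) ; 10 remain.
Only 10 m³ remain; take 10/25 of Twin Wells for value 49×10/25 = 19.6.
Total value = 53.6.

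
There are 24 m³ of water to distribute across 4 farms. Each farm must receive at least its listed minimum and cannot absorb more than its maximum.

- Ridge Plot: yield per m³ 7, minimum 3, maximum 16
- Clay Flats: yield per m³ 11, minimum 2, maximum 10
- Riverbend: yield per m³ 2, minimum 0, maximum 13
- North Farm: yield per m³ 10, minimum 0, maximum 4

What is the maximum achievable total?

Meeting every minimum uses 3+2+0+0 = 5 m³, leaving 19.
Order the farms by yield per m³: Clay Flats 11 > North Farm 10 > Ridge Plot 7 > Riverbend 2.
Give Clay Flats 8 more to hit its cap of 10 — 11 left.
North Farm takes 4 more to reach its cap of 4 — 7 left.
Ridge Plot: +7 (room for 13) → 10. Pool exhausted.
Total = 7×10 + 11×10 + 10×4 = 220.

220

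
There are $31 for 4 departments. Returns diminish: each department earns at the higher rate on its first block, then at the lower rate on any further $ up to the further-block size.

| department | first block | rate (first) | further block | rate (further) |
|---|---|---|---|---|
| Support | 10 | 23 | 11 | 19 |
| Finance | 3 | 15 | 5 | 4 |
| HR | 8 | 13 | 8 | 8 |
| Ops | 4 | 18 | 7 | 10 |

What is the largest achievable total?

Treat each block as its own option and order by rate: Support/first 23 > Support/second 19 > Ops/first 18 > Finance/first 15 > HR/first 13 > Ops/second 10 > HR/second 8 > Finance/second 4.
Support first at 23: fill all 10 → 21 left.
Support second at 19: fill all 11 → 10 left.
Fill Ops first block (4 at 18) → 6 left.
Fill Finance first block (3 at 15) → 3 left.
3 remain; put them into HR first at 13.
Total = 23×10 + 19×11 + 18×4 + 15×3 + 13×3 = 595.

595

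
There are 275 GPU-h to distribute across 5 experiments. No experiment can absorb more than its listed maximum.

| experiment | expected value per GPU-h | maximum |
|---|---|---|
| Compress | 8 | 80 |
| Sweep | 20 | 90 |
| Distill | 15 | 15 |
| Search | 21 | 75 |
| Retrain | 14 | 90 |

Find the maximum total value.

Highest expected value per GPU-h first: Search 21 > Sweep 20 > Distill 15 > Retrain 14 > Compress 8.
Give Search 75 to hit its cap of 75 → 200 left.
Sweep: +90 to 90 (cap) → 110 left.
Give Distill 15 to hit its cap of 15 → 95 left.
Give Retrain 90 to hit its cap of 90 → 5 left.
Only 5 left; Compress takes them to reach 5.
Total = 8×5 + 20×90 + 15×15 + 21×75 + 14×90 = 4900.

4900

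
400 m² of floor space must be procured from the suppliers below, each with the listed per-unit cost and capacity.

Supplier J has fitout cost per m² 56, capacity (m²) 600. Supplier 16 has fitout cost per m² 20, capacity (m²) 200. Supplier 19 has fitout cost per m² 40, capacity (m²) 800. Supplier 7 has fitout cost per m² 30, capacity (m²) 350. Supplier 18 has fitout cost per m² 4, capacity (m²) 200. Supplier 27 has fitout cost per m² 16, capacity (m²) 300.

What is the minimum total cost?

4000

Use suppliers in increasing cost order.
Supplier 18 (4): use full 200 — 200 m² to go.
Supplier 27 at 16: take 200 of its 300 — requirement met.
Supplier 16, Supplier 7, Supplier 19, Supplier J: unused.
Cost = 200×4 + 200×16 = 4000.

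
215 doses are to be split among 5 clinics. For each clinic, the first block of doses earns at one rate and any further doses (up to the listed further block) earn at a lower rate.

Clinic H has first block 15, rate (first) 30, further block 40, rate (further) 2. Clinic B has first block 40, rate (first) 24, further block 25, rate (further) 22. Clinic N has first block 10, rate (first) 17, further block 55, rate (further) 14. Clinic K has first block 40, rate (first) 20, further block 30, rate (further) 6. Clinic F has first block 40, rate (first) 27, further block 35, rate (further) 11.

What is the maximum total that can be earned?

Treat each block as its own option and order by rate: Clinic H/first 30 > Clinic F/first 27 > Clinic B/first 24 > Clinic B/second 22 > Clinic K/first 20 > Clinic N/first 17 > Clinic N/second 14 > Clinic F/second 11 > Clinic K/second 6 > Clinic H/second 2.
Clinic H first at 30: fill all 15 ; 200 left.
Clinic F/first (27): +40 ; 160 left.
Fill Clinic B first block (40 at 24) ; 120 left.
Clinic B second at 22: fill all 25 ; 95 left.
Clinic K/first (20): +40 ; 55 left.
Clinic N/first (17): +10 ; 45 left.
Clinic N/second: +45 of 55 at 14; pool empty.
Total = 30×15 + 27×40 + 24×40 + 22×25 + 20×40 + 17×10 + 14×45 = 4640.

4640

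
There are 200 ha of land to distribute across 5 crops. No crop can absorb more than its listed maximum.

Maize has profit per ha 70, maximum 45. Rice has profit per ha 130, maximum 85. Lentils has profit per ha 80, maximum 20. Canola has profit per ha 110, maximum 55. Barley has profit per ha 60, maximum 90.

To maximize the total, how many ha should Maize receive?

40

Order the crops by profit per ha: Rice 130 > Canola 110 > Lentils 80 > Maize 70 > Barley 60.
Rice: +85 to 85 (cap) ; 115 left.
Give Canola 55 to hit its cap of 55 ; 60 left.
Lentils: +20 to 20 (cap) ; 40 left.
Only 40 left; Maize takes them to reach 40.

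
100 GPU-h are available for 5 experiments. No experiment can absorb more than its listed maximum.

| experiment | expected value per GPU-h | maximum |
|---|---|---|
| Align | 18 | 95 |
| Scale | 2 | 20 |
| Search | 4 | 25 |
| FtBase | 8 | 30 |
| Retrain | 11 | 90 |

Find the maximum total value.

Highest expected value per GPU-h first: Align 18 > Retrain 11 > FtBase 8 > Search 4 > Scale 2.
Give Align 95 to hit its cap of 95 ; 5 left.
Retrain: +5 (room for 90) → 5. Pool exhausted.
Total = 18×95 + 11×5 = 1765.

1765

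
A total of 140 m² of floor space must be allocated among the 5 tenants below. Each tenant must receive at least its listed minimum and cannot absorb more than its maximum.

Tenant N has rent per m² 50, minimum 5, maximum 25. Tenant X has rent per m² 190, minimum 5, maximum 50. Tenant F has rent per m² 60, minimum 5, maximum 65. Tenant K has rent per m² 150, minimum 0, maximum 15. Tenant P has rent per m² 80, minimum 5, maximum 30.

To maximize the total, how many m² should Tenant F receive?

40

Meeting every minimum uses 5+5+5+0+5 = 20 m², leaving 120.
Order the tenants by rent per m²: Tenant X 190 > Tenant K 150 > Tenant P 80 > Tenant F 60 > Tenant N 50.
Tenant X takes 45 more to reach its cap of 50 ; 75 left.
Tenant K: +15 to 15 (cap) ; 60 left.
Give Tenant P 25 more to hit its cap of 30 ; 35 left.
Tenant F has room for 60 more but only 35 remain, so it gets 40.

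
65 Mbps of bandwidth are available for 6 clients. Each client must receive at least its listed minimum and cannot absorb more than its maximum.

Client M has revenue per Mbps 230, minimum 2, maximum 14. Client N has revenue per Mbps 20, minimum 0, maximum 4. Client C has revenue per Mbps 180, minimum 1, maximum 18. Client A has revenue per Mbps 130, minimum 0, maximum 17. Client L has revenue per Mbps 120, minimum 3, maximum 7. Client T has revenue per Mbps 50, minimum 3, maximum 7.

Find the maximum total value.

9900

Meeting every minimum uses 2+0+1+0+3+3 = 9 Mbps, leaving 56.
Order the clients by revenue per Mbps: Client M 230 > Client C 180 > Client A 130 > Client L 120 > Client T 50 > Client N 20.
Client M takes 12 more to reach its cap of 14 ; 44 left.
Client C: +17 to 18 (cap) ; 27 left.
Client A takes 17 more to reach its cap of 17 ; 10 left.
Give Client L 4 more to hit its cap of 7 ; 6 left.
Give Client T 4 more to hit its cap of 7 ; 2 left.
Only 2 left; Client N takes them to reach 2.
Total = 230×14 + 20×2 + 180×18 + 130×17 + 120×7 + 50×7 = 9900.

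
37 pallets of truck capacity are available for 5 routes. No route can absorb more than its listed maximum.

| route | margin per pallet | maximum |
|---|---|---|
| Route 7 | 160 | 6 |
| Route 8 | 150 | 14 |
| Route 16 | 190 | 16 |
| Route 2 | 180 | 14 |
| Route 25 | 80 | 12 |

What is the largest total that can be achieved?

6670

Highest margin per pallet first: Route 16 190 > Route 2 180 > Route 7 160 > Route 8 150 > Route 25 80.
Route 16 takes 16 to reach its cap of 16 ; 21 left.
Give Route 2 14 to hit its cap of 14 ; 7 left.
Route 7: +6 to 6 (cap) ; 1 left.
Route 8 has room for 14 but only 1 remain, so it gets 1.
Total = 160×6 + 150×1 + 190×16 + 180×14 = 6670.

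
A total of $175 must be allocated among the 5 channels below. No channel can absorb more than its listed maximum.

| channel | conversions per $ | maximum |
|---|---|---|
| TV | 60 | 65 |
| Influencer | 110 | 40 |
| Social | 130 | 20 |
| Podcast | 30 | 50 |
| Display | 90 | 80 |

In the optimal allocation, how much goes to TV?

Rank by conversions per $: Social 130 > Influencer 110 > Display 90 > TV 60 > Podcast 30.
Give Social 20 to hit its cap of 20 ; 155 left.
Influencer takes 40 to reach its cap of 40 ; 115 left.
Display: +80 to 80 (cap) ; 35 left.
TV: +35 (room for 65) → 35. Pool exhausted.

35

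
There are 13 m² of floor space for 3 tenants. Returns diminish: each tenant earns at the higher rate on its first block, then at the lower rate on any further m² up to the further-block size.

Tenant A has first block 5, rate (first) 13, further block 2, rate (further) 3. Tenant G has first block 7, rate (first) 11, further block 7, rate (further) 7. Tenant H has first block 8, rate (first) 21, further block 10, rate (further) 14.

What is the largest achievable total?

238

Rank every tier by rate: Tenant H/T1 21 > Tenant H/T2 14 > Tenant A/T1 13 > Tenant G/T1 11 > Tenant G/T2 7 > Tenant A/T2 3.
Fill Tenant H T1 block (8 at 21) — 5 left.
Tenant H T2 at 14: only 5 left, fill 5.
Total = 21×8 + 14×5 = 238.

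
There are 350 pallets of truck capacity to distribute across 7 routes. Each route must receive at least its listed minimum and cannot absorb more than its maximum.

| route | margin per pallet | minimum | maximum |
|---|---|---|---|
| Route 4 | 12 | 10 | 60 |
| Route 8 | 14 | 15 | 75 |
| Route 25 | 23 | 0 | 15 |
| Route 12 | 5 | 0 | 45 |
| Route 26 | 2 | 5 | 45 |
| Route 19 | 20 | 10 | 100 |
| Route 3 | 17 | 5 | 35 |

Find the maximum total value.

4975

Meeting every minimum uses 10+15+0+0+5+10+5 = 45 pallets, leaving 305.
Highest margin per pallet first: Route 25 23 > Route 19 20 > Route 3 17 > Route 8 14 > Route 4 12 > Route 12 5 > Route 26 2.
Route 25 takes 15 more to reach its cap of 15 — 290 left.
Route 19 takes 90 more to reach its cap of 100 — 200 left.
Route 3 takes 30 more to reach its cap of 35 — 170 left.
Route 8: +60 to 75 (cap) — 110 left.
Route 4: +50 to 60 (cap) — 60 left.
Route 12 takes 45 more to reach its cap of 45 — 15 left.
Route 26: +15 (room for 40) → 20. Pool exhausted.
Total = 12×60 + 14×75 + 23×15 + 5×45 + 2×20 + 20×100 + 17×35 = 4975.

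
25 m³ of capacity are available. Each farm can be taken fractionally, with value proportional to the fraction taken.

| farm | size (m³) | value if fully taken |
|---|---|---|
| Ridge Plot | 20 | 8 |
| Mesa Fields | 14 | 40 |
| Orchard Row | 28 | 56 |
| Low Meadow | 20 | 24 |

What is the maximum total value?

62

Sort by value density: Mesa Fields 40/14≈2.86, Orchard Row 56/28≈2, Low Meadow 24/20≈1.2, Ridge Plot 8/20≈0.4.
All 14 m³ of Mesa Fields fit (value 40) ; 11 remain.
Only 11 m³ remain; take 11/28 of Orchard Row for value 56×11/28 = 22.
Total value = 62.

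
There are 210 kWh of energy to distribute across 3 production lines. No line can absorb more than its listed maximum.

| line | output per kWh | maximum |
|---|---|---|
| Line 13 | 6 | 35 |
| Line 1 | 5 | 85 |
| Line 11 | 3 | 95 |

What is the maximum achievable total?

Order the production lines by output per kWh: Line 13 6 > Line 1 5 > Line 11 3.
Line 13 takes 35 to reach its cap of 35 — 175 left.
Line 1 takes 85 to reach its cap of 85 — 90 left.
Line 11: +90 (room for 95) → 90. Pool exhausted.
Total = 6×35 + 5×85 + 3×90 = 905.

905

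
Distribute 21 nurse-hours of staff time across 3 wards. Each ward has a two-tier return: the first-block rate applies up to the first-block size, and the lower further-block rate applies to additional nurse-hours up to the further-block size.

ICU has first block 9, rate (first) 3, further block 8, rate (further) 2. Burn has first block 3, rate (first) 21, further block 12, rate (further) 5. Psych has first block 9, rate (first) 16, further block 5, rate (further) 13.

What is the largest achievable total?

292

Rank every tier by rate: Burn/tier1 21 > Psych/tier1 16 > Psych/tier2 13 > Burn/tier2 5 > ICU/tier1 3 > ICU/tier2 2.
Burn/tier1 (21): +3 — 18 left.
Psych tier1 at 16: fill all 9 — 9 left.
Fill Psych tier2 block (5 at 13) — 4 left.
Burn tier2 at 5: only 4 left, fill 4.
Total = 21×3 + 16×9 + 13×5 + 5×4 = 292.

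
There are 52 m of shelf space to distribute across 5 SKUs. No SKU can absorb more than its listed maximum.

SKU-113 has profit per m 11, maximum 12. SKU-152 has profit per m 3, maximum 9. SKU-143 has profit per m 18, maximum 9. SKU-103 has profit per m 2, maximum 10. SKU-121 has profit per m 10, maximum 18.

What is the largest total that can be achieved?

Highest profit per m first: SKU-143 18 > SKU-113 11 > SKU-121 10 > SKU-152 3 > SKU-103 2.
SKU-143 takes 9 to reach its cap of 9 — 43 left.
Give SKU-113 12 to hit its cap of 12 — 31 left.
SKU-121: +18 to 18 (cap) — 13 left.
SKU-152: +9 to 9 (cap) — 4 left.
SKU-103 has room for 10 but only 4 remain, so it gets 4.
Total = 11×12 + 3×9 + 18×9 + 2×4 + 10×18 = 509.

509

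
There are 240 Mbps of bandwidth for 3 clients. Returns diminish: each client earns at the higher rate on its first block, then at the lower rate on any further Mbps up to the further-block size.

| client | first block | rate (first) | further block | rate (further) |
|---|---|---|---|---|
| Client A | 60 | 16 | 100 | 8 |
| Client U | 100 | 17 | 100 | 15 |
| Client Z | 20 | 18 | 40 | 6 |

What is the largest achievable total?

3920

Treat each block as its own option and order by rate: Client Z/first 18 > Client U/first 17 > Client A/first 16 > Client U/second 15 > Client A/second 8 > Client Z/second 6.
Client Z/first (18): +20 — 220 left.
Client U first at 17: fill all 100 — 120 left.
Client A/first (16): +60 — 60 left.
Client U second at 15: only 60 left, fill 60.
Total = 18×20 + 17×100 + 16×60 + 15×60 = 3920.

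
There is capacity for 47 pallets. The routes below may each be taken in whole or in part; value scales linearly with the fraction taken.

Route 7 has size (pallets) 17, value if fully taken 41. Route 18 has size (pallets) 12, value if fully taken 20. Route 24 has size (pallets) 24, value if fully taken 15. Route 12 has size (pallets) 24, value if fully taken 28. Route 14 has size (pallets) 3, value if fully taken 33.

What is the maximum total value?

111.5

Sort by value density: Route 14 33/3≈11, Route 7 41/17≈2.41, Route 18 20/12≈1.67, Route 12 28/24≈1.17, Route 24 15/24≈0.625.
Take all of Route 14 (3 pallets, value 33) — 44 pallets left.
All 17 pallets of Route 7 fit (value 41) — 27 remain.
Take all of Route 18 (12 pallets, value 20) — 15 pallets left.
15 pallets left: a 15/24 share of Route 12 gives 28×15/24 = 17.5.
Total value = 111.5.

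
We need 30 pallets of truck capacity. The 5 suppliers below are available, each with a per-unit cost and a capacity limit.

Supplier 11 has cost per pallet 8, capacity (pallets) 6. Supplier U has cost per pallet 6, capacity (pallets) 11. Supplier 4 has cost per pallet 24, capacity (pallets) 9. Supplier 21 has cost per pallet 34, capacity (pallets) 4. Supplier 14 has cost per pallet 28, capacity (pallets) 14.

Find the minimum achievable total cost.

Cheapest first:
Take 11 from Supplier U at 6 — need 19 more.
Supplier 11 at 8: take all 6 pallets — 13 still needed.
Take 9 from Supplier 4 at 24 — need 4 more.
Supplier 14 (28): take the remaining 4 — done.
Supplier 21: unused.
Cost = 11×6 + 6×8 + 9×24 + 4×28 = 442.

442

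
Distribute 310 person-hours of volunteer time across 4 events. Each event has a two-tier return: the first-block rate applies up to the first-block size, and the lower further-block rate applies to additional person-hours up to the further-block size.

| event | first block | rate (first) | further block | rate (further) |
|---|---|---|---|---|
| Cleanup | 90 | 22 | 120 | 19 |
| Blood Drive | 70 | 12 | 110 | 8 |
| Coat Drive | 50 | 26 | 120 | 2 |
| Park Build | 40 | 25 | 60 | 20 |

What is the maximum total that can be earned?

6810

Rank every tier by rate: Coat Drive/T1 26 > Park Build/T1 25 > Cleanup/T1 22 > Park Build/T2 20 > Cleanup/T2 19 > Blood Drive/T1 12 > Blood Drive/T2 8 > Coat Drive/T2 2.
Coat Drive T1 at 26: fill all 50 — 260 left.
Park Build/T1 (25): +40 — 220 left.
Fill Cleanup T1 block (90 at 22) — 130 left.
Fill Park Build T2 block (60 at 20) — 70 left.
70 remain; put them into Cleanup T2 at 19.
Total = 26×50 + 25×40 + 22×90 + 20×60 + 19×70 = 6810.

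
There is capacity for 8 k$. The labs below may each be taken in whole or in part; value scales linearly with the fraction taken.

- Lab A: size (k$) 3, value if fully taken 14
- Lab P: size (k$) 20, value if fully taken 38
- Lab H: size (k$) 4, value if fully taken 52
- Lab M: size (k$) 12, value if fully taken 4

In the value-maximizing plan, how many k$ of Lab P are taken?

Sort by value density: Lab H 52/4≈13, Lab A 14/3≈4.67, Lab P 38/20≈1.9, Lab M 4/12≈0.333.
Take all of Lab H (4 k$, value 52) ; 4 k$ left.
Lab A: take in full, 3 k$ for value 14 ; 1 left.
Only 1 k$ remain; take 1/20 of Lab P for value 38×1/20 = 1.9.

1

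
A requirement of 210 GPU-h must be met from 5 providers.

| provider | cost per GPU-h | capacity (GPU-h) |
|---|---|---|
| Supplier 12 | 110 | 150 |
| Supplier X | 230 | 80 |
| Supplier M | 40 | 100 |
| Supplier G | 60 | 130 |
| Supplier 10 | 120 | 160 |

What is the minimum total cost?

10600

Cheapest first:
Supplier M (40): use full 100 → 110 GPU-h to go.
Supplier G (60): take the remaining 110 → done.
Supplier 12, Supplier 10, Supplier X: unused.
Cost = 100×40 + 110×60 = 10600.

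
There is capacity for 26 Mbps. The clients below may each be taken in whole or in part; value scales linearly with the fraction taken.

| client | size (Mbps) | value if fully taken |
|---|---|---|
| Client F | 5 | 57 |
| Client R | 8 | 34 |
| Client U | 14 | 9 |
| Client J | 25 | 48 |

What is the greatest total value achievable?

Sort by value density: Client F 57/5≈11.4, Client R 34/8≈4.25, Client J 48/25≈1.92, Client U 9/14≈0.643.
Take all of Client F (5 Mbps, value 57) → 21 Mbps left.
All 8 Mbps of Client R fit (value 34) → 13 remain.
Only 13 Mbps remain; take 13/25 of Client J for value 48×13/25 = 24.96.
Total value = 115.96.

115.96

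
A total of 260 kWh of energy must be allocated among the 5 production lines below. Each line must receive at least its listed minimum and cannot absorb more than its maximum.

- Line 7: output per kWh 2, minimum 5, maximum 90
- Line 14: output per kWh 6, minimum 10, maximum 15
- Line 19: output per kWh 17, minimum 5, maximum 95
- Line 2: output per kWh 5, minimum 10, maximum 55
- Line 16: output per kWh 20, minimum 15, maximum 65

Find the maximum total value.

Meeting every minimum uses 5+10+5+10+15 = 45 kWh, leaving 215.
Order the production lines by output per kWh: Line 16 20 > Line 19 17 > Line 14 6 > Line 2 5 > Line 7 2.
Line 16: +50 to 65 (cap) — 165 left.
Give Line 19 90 more to hit its cap of 95 — 75 left.
Line 14 takes 5 more to reach its cap of 15 — 70 left.
Line 2: +45 to 55 (cap) — 25 left.
Line 7: +25 (room for 85) → 30. Pool exhausted.
Total = 2×30 + 6×15 + 17×95 + 5×55 + 20×65 = 3340.

3340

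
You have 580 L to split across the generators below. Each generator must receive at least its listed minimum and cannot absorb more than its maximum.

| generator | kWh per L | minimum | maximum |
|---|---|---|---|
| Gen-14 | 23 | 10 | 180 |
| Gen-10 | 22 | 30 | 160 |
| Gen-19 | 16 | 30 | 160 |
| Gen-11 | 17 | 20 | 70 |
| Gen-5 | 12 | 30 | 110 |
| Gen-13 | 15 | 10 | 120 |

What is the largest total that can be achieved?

11440

Meeting every minimum uses 10+30+30+20+30+10 = 130 L, leaving 450.
Order the generators by kWh per L: Gen-14 23 > Gen-10 22 > Gen-11 17 > Gen-19 16 > Gen-13 15 > Gen-5 12.
Gen-14 takes 170 more to reach its cap of 180 — 280 left.
Gen-10: +130 to 160 (cap) — 150 left.
Gen-11: +50 to 70 (cap) — 100 left.
Gen-19: +100 (room for 130) → 130. Pool exhausted.
Total = 23×180 + 22×160 + 16×130 + 17×70 + 12×30 + 15×10 = 11440.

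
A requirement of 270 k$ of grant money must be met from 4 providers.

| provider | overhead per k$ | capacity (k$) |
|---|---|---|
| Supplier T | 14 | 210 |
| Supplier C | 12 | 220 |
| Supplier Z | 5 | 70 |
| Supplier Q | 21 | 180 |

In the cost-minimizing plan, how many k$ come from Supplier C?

Use providers in increasing cost order.
Supplier Z (5): use full 70 → 200 k$ to go.
Supplier C (12): take the remaining 200 → done.
Supplier T, Supplier Q: unused.

200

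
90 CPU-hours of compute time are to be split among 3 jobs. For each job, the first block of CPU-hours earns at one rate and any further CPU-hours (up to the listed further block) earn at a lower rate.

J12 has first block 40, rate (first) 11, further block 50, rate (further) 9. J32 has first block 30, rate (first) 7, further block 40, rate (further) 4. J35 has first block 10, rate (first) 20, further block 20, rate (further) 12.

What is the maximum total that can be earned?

Rank every tier by rate: J35/tier1 20 > J35/tier2 12 > J12/tier1 11 > J12/tier2 9 > J32/tier1 7 > J32/tier2 4.
J35/tier1 (20): +10 ; 80 left.
J35/tier2 (12): +20 ; 60 left.
J12/tier1 (11): +40 ; 20 left.
J12/tier2: +20 of 50 at 9; pool empty.
Total = 20×10 + 12×20 + 11×40 + 9×20 = 1060.

1060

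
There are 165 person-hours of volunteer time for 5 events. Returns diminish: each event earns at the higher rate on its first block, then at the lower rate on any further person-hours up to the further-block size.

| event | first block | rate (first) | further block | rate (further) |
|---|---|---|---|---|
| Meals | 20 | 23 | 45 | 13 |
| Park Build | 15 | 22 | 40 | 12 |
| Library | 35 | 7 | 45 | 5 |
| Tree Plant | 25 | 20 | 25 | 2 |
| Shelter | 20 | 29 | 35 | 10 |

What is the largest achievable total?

Order all 10 blocks by rate: Shelter/tier1 29 > Meals/tier1 23 > Park Build/tier1 22 > Tree Plant/tier1 20 > Meals/tier2 13 > Park Build/tier2 12 > Shelter/tier2 10 > Library/tier1 7 > Library/tier2 5 > Tree Plant/tier2 2.
Fill Shelter tier1 block (20 at 29) ; 145 left.
Meals tier1 at 23: fill all 20 ; 125 left.
Park Build tier1 at 22: fill all 15 ; 110 left.
Fill Tree Plant tier1 block (25 at 20) ; 85 left.
Meals tier2 at 13: fill all 45 ; 40 left.
Fill Park Build tier2 block (40 at 12) ; 0 left.
Total = 29×20 + 23×20 + 22×15 + 20×25 + 13×45 + 12×40 = 2935.

2935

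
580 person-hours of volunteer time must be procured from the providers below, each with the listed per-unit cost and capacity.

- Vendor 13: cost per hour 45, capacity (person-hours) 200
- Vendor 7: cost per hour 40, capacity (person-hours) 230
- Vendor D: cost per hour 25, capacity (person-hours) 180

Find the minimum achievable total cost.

21350

Fill from the cheapest provider first.
Vendor D (25): use full 180 → 400 person-hours to go.
Take 230 from Vendor 7 at 40 → need 170 more.
Vendor 13 at 45: take 170 of its 200 → requirement met.
Cost = 180×25 + 230×40 + 170×45 = 21350.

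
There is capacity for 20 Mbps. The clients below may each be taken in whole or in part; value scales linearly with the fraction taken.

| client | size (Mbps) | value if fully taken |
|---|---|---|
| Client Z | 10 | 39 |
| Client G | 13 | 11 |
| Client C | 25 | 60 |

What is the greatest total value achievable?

Rank by value-to-size ratio: Client Z 39/10≈3.9, Client C 60/25≈2.4, Client G 11/13≈0.846.
All 10 Mbps of Client Z fit (value 39) ; 10 remain.
Fill the last 10 Mbps with part of Client C: 10/25 of it earns 24.
Total value = 63.

63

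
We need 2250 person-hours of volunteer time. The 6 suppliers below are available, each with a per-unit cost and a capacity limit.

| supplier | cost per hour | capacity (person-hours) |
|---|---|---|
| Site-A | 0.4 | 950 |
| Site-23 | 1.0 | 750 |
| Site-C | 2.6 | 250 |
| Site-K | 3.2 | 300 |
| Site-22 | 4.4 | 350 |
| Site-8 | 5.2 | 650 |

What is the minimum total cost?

2740

Use suppliers in increasing cost order.
Take 950 from Site-A at 0.4 → need 1300 more.
Site-23 (1.0): use full 750 → 550 person-hours to go.
Site-C (2.6): use full 250 → 300 person-hours to go.
Site-K (3.2): use full 300 → 0 person-hours to go.
Site-22, Site-8: unused.
Cost = 950×0.4 + 750×1.0 + 250×2.6 + 300×3.2 = 2740.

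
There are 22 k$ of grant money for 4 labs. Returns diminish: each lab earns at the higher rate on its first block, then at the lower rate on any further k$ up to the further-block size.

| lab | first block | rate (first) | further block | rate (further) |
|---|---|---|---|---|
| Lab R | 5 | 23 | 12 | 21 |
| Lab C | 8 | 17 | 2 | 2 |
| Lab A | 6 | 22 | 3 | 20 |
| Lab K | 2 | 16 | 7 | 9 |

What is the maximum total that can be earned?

Order all 8 blocks by rate: Lab R/T1 23 > Lab A/T1 22 > Lab R/T2 21 > Lab A/T2 20 > Lab C/T1 17 > Lab K/T1 16 > Lab K/T2 9 > Lab C/T2 2.
Fill Lab R T1 block (5 at 23) → 17 left.
Fill Lab A T1 block (6 at 22) → 11 left.
11 remain; put them into Lab R T2 at 21.
Total = 23×5 + 22×6 + 21×11 = 478.

478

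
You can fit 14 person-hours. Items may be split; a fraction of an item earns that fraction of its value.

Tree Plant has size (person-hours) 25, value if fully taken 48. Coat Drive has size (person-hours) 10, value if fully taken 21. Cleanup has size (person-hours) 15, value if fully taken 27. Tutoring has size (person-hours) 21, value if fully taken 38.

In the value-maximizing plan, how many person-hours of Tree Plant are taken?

Best value per unit of size first: Coat Drive 21/10≈2.1, Tree Plant 48/25≈1.92, Tutoring 38/21≈1.81, Cleanup 27/15≈1.8.
Coat Drive: take in full, 10 person-hours for value 21 → 4 left.
Only 4 person-hours remain; take 4/25 of Tree Plant for value 48×4/25 = 7.68.

4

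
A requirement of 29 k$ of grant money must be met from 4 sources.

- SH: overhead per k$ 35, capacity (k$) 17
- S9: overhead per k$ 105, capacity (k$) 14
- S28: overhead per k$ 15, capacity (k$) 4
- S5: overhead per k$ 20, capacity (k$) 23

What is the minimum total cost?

Fill from the cheapest source first.
Take 4 from S28 at 15 — need 25 more.
S5 at 20: take all 23 k$ — 2 still needed.
SH (35): take the remaining 2 — done.
S9: unused.
Cost = 4×15 + 23×20 + 2×35 = 590.

590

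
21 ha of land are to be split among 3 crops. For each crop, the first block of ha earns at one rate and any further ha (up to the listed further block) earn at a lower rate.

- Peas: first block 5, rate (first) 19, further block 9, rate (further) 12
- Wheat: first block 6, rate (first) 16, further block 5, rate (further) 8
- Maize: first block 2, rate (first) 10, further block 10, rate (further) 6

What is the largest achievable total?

309

Treat each block as its own option and order by rate: Peas/tier1 19 > Wheat/tier1 16 > Peas/tier2 12 > Maize/tier1 10 > Wheat/tier2 8 > Maize/tier2 6.
Fill Peas tier1 block (5 at 19) — 16 left.
Wheat tier1 at 16: fill all 6 — 10 left.
Peas/tier2 (12): +9 — 1 left.
1 remain; put them into Maize tier1 at 10.
Total = 19×5 + 16×6 + 12×9 + 10×1 = 309.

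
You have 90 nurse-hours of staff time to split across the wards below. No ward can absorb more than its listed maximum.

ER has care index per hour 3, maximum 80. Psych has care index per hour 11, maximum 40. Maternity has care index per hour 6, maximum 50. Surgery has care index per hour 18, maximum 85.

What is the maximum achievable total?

1585

Highest care index per hour first: Surgery 18 > Psych 11 > Maternity 6 > ER 3.
Give Surgery 85 to hit its cap of 85 — 5 left.
Psych has room for 40 but only 5 remain, so it gets 5.
Total = 11×5 + 18×85 = 1585.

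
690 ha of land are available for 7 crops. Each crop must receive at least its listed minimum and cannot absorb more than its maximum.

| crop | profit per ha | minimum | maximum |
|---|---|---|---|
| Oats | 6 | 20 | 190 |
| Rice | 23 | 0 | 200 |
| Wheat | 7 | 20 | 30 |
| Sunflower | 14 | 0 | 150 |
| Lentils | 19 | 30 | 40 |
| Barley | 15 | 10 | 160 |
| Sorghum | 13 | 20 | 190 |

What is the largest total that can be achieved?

11420

Meeting every minimum uses 20+0+20+0+30+10+20 = 100 ha, leaving 590.
Order the crops by profit per ha: Rice 23 > Lentils 19 > Barley 15 > Sunflower 14 > Sorghum 13 > Wheat 7 > Oats 6.
Rice: +200 to 200 (cap) ; 390 left.
Give Lentils 10 more to hit its cap of 40 ; 380 left.
Barley: +150 to 160 (cap) ; 230 left.
Sunflower: +150 to 150 (cap) ; 80 left.
Sorghum has room for 170 more but only 80 remain, so it gets 100.
Total = 6×20 + 23×200 + 7×20 + 14×150 + 19×40 + 15×160 + 13×100 = 11420.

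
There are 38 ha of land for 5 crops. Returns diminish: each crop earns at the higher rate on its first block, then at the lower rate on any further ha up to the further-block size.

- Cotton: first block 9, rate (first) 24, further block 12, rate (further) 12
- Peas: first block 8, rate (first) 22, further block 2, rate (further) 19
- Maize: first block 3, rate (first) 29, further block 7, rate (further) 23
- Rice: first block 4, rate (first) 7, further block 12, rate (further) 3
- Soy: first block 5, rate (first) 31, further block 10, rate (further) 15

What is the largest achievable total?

893

Order all 10 blocks by rate: Soy/tier1 31 > Maize/tier1 29 > Cotton/tier1 24 > Maize/tier2 23 > Peas/tier1 22 > Peas/tier2 19 > Soy/tier2 15 > Cotton/tier2 12 > Rice/tier1 7 > Rice/tier2 3.
Soy tier1 at 31: fill all 5 → 33 left.
Maize tier1 at 29: fill all 3 → 30 left.
Cotton/tier1 (24): +9 → 21 left.
Fill Maize tier2 block (7 at 23) → 14 left.
Peas/tier1 (22): +8 → 6 left.
Fill Peas tier2 block (2 at 19) → 4 left.
4 remain; put them into Soy tier2 at 15.
Total = 31×5 + 29×3 + 24×9 + 23×7 + 22×8 + 19×2 + 15×4 = 893.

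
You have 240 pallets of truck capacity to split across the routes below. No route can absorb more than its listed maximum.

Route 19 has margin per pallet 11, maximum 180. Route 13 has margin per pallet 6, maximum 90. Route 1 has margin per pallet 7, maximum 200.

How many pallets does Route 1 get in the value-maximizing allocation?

Order the routes by margin per pallet: Route 19 11 > Route 1 7 > Route 13 6.
Route 19: +180 to 180 (cap) → 60 left.
Route 1 has room for 200 but only 60 remain, so it gets 60.

60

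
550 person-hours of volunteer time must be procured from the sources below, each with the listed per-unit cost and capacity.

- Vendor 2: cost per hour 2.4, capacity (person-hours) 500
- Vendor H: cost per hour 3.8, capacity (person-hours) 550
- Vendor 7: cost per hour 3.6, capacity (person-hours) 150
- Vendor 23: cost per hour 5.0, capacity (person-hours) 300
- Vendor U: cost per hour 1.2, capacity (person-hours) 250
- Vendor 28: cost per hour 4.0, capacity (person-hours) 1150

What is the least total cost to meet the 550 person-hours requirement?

1020

Cheapest first:
Vendor U at 1.2: take all 250 person-hours ; 300 still needed.
Vendor 2 at 2.4: take 300 of its 500 ; requirement met.
Vendor 7, Vendor H, Vendor 28, Vendor 23: unused.
Cost = 250×1.2 + 300×2.4 = 1020.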